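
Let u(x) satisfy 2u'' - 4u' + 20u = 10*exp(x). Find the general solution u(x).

u = 5*exp(x)/9 + C1*cos(3*x)*exp(x) + C2*exp(x)*sin(3*x)

Divide through by 2: u'' - 2u' + 10u = 5*exp(x).
Characteristic equation r² - 2r + 10 = 0 has discriminant (-2)² - 4·(10) = -36 < 0, so r = 1 ± 3i.
Hence u_h = C1*cos(3*x)*exp(x) + C2*exp(x)*sin(3*x).
Try u_p = A*exp(x). Substituting into the equation and dividing by exp(x) gives A = 5/9, so u_p = 5*exp(x)/9.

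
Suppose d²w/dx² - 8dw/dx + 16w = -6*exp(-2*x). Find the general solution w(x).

Characteristic equation r² - 8r + 16 = 0 has discriminant (-8)² - 4·(16) = 0, so r = 4 is a repeated root.
Hence w_h = (C1 + C2*x)*exp(4*x).
Try w_p = A*exp(-2*x). Substituting into the equation and dividing by exp(-2*x) gives A = -1/6, so w_p = -exp(-2*x)/6.

w = -exp(-2*x)/6 + C1*exp(4*x) + C2*x*exp(4*x)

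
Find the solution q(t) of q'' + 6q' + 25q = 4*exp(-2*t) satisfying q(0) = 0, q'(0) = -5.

Characteristic equation r² + 6r + 25 = 0 has discriminant (6)² - 4·(25) = -64 < 0, so r = -3 ± 4i.
Hence q_h = C1*cos(4*t)*exp(-3*t) + C2*exp(-3*t)*sin(4*t).
Try q_p = A*exp(-2*t). Substituting into the equation and dividing by exp(-2*t) gives A = 4/17, so q_p = 4*exp(-2*t)/17.
General solution: q = 4*exp(-2*t)/17 + C1*cos(4*t)*exp(-3*t) + C2*exp(-3*t)*sin(4*t).
Apply the initial conditions: q(0) = 4/17 + C1 = 0 and q'(0) = -8/17 - 3*C1 + 4*C2 = -5. Solving gives C1 = -4/17, C2 = -89/68.

q = 4*exp(-2*t)/17 - 89*exp(-3*t)*sin(4*t)/68 - 4*cos(4*t)*exp(-3*t)/17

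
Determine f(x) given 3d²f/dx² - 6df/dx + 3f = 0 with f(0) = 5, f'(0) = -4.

Divide through by 3: f'' - 2f' + f = 0.
Characteristic equation r² - 2r + 1 = 0 has discriminant (-2)² - 4·(1) = 0, so r = 1 is a repeated root.
Hence f_h = (C1 + C2*x)*exp(x).
Apply the initial conditions: f(0) = C1 = 5 and f'(0) = C1 + C2 = -4. Solving gives C1 = 5, C2 = -9.

f = 5*exp(x) - 9*x*exp(x)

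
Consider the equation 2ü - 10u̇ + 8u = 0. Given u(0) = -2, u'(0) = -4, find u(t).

u = -4*exp(t)/3 - 2*exp(4*t)/3

Divide through by 2: u'' - 5u' + 4u = 0.
Characteristic equation r² - 5r + 4 = 0 factors as (r - 1)(r - 4) = 0, so r = 1, 4.
Hence u_h = C1*exp(t) + C2*exp(4*t).
Apply the initial conditions: u(0) = C1 + C2 = -2 and u'(0) = C1 + 4*C2 = -4. Solving gives C1 = -4/3, C2 = -2/3.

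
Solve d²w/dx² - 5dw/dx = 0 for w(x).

Characteristic equation r² - 5r = 0 factors as (r - 5)r = 0, so r = 5, 0.
Hence w_h = C1*exp(5*x) + C2.

w = C2 + C1*exp(5*x)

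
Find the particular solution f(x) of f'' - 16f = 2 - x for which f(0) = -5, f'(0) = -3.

Characteristic equation r² - 16 = 0 factors as (r + 4)(r - 4) = 0, so r = -4, 4.
Hence f_h = C1*exp(-4*x) + C2*exp(4*x).
For the particular solution try f_p = A0 + A1*x. Substituting and matching coefficients of each power of x gives A0 = -1/8, A1 = 1/16, so f_p = -1/8 + x/16.
General solution: f = -1/8 + x/16 + C1*exp(-4*x) + C2*exp(4*x).
Apply the initial conditions: f(0) = -1/8 + C1 + C2 = -5 and f'(0) = 1/16 - 4*C1 + 4*C2 = -3. Solving gives C1 = -263/128, C2 = -361/128.

f = -1/8 - 361*exp(4*x)/128 - 263*exp(-4*x)/128 + x/16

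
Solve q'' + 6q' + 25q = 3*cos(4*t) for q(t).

Characteristic equation r² + 6r + 25 = 0 has discriminant (6)² - 4·(25) = -64 < 0, so r = -3 ± 4i.
Hence q_h = C1*cos(4*t)*exp(-3*t) + C2*exp(-3*t)*sin(4*t).
Try q_p = A*cos(4*t) + B*sin(4*t). Substituting and equating the coefficients of cos(4t) and sin(4t) gives A = 3/73, B = 8/73, so q_p = 3*cos(4*t)/73 + 8*sin(4*t)/73.

q = 3*cos(4*t)/73 + 8*sin(4*t)/73 + C1*cos(4*t)*exp(-3*t) + C2*exp(-3*t)*sin(4*t)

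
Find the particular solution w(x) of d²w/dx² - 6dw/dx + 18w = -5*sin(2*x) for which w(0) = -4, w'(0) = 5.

w = -7*sin(2*x)/34 - 3*cos(2*x)/17 - 65*cos(3*x)*exp(3*x)/17 + 287*exp(3*x)*sin(3*x)/51

Characteristic equation r² - 6r + 18 = 0 has discriminant (-6)² - 4·(18) = -36 < 0, so r = 3 ± 3i.
Hence w_h = C1*cos(3*x)*exp(3*x) + C2*exp(3*x)*sin(3*x).
Try w_p = A*cos(2*x) + B*sin(2*x). Substituting and equating the coefficients of cos(2x) and sin(2x) gives A = -3/17, B = -7/34, so w_p = -7*sin(2*x)/34 - 3*cos(2*x)/17.
General solution: w = -7*sin(2*x)/34 - 3*cos(2*x)/17 + C1*cos(3*x)*exp(3*x) + C2*exp(3*x)*sin(3*x).
Apply the initial conditions: w(0) = -3/17 + C1 = -4 and w'(0) = -7/17 + 3*C1 + 3*C2 = 5. Solving gives C1 = -65/17, C2 = 287/51.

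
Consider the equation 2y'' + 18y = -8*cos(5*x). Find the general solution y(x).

y = cos(5*x)/4 + C1*cos(3*x) + C2*sin(3*x)

Divide through by 2: y'' + 9y = -4*cos(5*x).
Characteristic equation r² + 9 = 0 has discriminant (0)² - 4·(9) = -36 < 0, so r = ± 3i.
Hence y_h = C1*cos(3*x) + C2*sin(3*x).
Try y_p = A*cos(5*x) + B*sin(5*x). Substituting and equating the coefficients of cos(5x) and sin(5x) gives A = 1/4, B = 0, so y_p = cos(5*x)/4.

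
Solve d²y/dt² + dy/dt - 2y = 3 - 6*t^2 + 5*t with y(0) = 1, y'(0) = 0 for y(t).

y = 7/4 + t/2 + 3*t**2 - 2*exp(t)/3 - exp(-2*t)/12

Characteristic equation r² + r - 2 = 0 factors as (r + 2)(r - 1) = 0, so r = -2, 1.
Hence y_h = C1*exp(-2*t) + C2*exp(t).
For the particular solution try y_p = A0 + A1*t + A2*t^2. Substituting and matching coefficients of each power of t gives A0 = 7/4, A1 = 1/2, A2 = 3, so y_p = 7/4 + t/2 + 3*t^2.
General solution: y = 7/4 + t/2 + 3*t^2 + C1*exp(-2*t) + C2*exp(t).
Apply the initial conditions: y(0) = 7/4 + C1 + C2 = 1 and y'(0) = 1/2 + C2 - 2*C1 = 0. Solving gives C1 = -1/12, C2 = -2/3.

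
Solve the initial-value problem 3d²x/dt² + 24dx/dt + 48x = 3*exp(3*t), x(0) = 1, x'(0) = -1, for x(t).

x = exp(3*t)/49 + 48*exp(-4*t)/49 + 20*t*exp(-4*t)/7

Divide through by 3: x'' + 8x' + 16x = exp(3*t).
Characteristic equation r² + 8r + 16 = 0 has discriminant (8)² - 4·(16) = 0, so r = -4 is a repeated root.
Hence x_h = (C1 + C2*t)*exp(-4*t).
Try x_p = A*exp(3*t). Substituting into the equation and dividing by exp(3*t) gives A = 1/49, so x_p = exp(3*t)/49.
General solution: x = exp(3*t)/49 + C1*exp(-4*t) + C2*t*exp(-4*t).
Apply the initial conditions: x(0) = 1/49 + C1 = 1 and x'(0) = 3/49 + C2 - 4*C1 = -1. Solving gives C1 = 48/49, C2 = 20/7.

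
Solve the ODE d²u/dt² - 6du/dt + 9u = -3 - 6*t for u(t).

u = -7/9 - 2*t/3 + C1*exp(3*t) + C2*t*exp(3*t)

Characteristic equation r² - 6r + 9 = 0 has discriminant (-6)² - 4·(9) = 0, so r = 3 is a repeated root.
Hence u_h = (C1 + C2*t)*exp(3*t).
For the particular solution try u_p = A0 + A1*t. Substituting and matching coefficients of each power of t gives A0 = -7/9, A1 = -2/3, so u_p = -7/9 - 2*t/3.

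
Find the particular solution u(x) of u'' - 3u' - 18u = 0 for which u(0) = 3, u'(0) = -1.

u = 8*exp(6*x)/9 + 19*exp(-3*x)/9

Characteristic equation r² - 3r - 18 = 0 factors as (r - 6)(r + 3) = 0, so r = 6, -3.
Hence u_h = C1*exp(6*x) + C2*exp(-3*x).
Apply the initial conditions: u(0) = C1 + C2 = 3 and u'(0) = -3*C2 + 6*C1 = -1. Solving gives C1 = 8/9, C2 = 19/9.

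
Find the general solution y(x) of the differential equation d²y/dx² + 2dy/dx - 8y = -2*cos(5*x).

Characteristic equation r² + 2r - 8 = 0 factors as (r + 4)(r - 2) = 0, so r = -4, 2.
Hence y_h = C1*exp(-4*x) + C2*exp(2*x).
Try y_p = A*cos(5*x) + B*sin(5*x). Substituting and equating the coefficients of cos(5x) and sin(5x) gives A = 66/1189, B = -20/1189, so y_p = -20*sin(5*x)/1189 + 66*cos(5*x)/1189.

y = -20*sin(5*x)/1189 + 66*cos(5*x)/1189 + C1*exp(-4*x) + C2*exp(2*x)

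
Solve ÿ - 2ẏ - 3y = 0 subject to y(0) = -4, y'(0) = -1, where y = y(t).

Characteristic equation r² - 2r - 3 = 0 factors as (r - 3)(r + 1) = 0, so r = 3, -1.
Hence y_h = C1*exp(3*t) + C2*exp(-t).
Apply the initial conditions: y(0) = C1 + C2 = -4 and y'(0) = -C2 + 3*C1 = -1. Solving gives C1 = -5/4, C2 = -11/4.

y = -11*exp(-t)/4 - 5*exp(3*t)/4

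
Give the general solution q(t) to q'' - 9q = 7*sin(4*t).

Characteristic equation r² - 9 = 0 factors as (r + 3)(r - 3) = 0, so r = -3, 3.
Hence q_h = C1*exp(-3*t) + C2*exp(3*t).
Try q_p = A*cos(4*t) + B*sin(4*t). Substituting and equating the coefficients of cos(4t) and sin(4t) gives A = 0, B = -7/25, so q_p = -7*sin(4*t)/25.

q = -7*sin(4*t)/25 + C1*exp(-3*t) + C2*exp(3*t)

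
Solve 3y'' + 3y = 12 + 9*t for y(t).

Divide through by 3: y'' + y = 4 + 3*t.
Characteristic equation r² + 1 = 0 has discriminant (0)² - 4·(1) = -4 < 0, so r = ± i.
Hence y_h = C1*cos(t) + C2*sin(t).
For the particular solution try y_p = A0 + A1*t. Substituting and matching coefficients of each power of t gives A0 = 4, A1 = 3, so y_p = 4 + 3*t.

y = 4 + 3*t + C1*cos(t) + C2*sin(t)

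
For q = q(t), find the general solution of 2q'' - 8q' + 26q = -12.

Divide through by 2: q'' - 4q' + 13q = -6.
Characteristic equation r² - 4r + 13 = 0 has discriminant (-4)² - 4·(13) = -36 < 0, so r = 2 ± 3i.
Hence q_h = C1*cos(3*t)*exp(2*t) + C2*exp(2*t)*sin(3*t).
For the particular solution try q_p = A0. Substituting and matching coefficients of each power of t gives A0 = -6/13, so q_p = -6/13.

q = -6/13 + C1*cos(3*t)*exp(2*t) + C2*exp(2*t)*sin(3*t)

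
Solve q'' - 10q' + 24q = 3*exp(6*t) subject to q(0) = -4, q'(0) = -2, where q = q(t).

q = -41*exp(4*t)/4 + 25*exp(6*t)/4 + 3*t*exp(6*t)/2

Characteristic equation r² - 10r + 24 = 0 factors as (r - 6)(r - 4) = 0, so r = 6, 4.
Hence q_h = C1*exp(6*t) + C2*exp(4*t).
Since exp(6*t) solves the homogeneous equation (r = 6 is a root of multiplicity 1), multiply the trial by t. Try q_p = A*t*exp(6*t). Substituting into the equation and dividing by exp(6*t) gives A = 3/2, so q_p = 3*t*exp(6*t)/2.
General solution: q = C1*exp(6*t) + C2*exp(4*t) + 3*t*exp(6*t)/2.
Apply the initial conditions: q(0) = C1 + C2 = -4 and q'(0) = 3/2 + 4*C2 + 6*C1 = -2. Solving gives C1 = 25/4, C2 = -41/4.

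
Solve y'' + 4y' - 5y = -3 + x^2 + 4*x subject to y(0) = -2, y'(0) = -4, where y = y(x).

Characteristic equation r² + 4r - 5 = 0 factors as (r + 5)(r - 1) = 0, so r = -5, 1.
Hence y_h = C1*exp(-5*x) + C2*exp(x).
For the particular solution try y_p = A0 + A1*x + A2*x^2. Substituting and matching coefficients of each power of x gives A0 = -47/125, A1 = -28/25, A2 = -1/5, so y_p = -47/125 - 28*x/25 - x^2/5.
General solution: y = -47/125 - 28*x/25 - x^2/5 + C1*exp(-5*x) + C2*exp(x).
Apply the initial conditions: y(0) = -47/125 + C1 + C2 = -2 and y'(0) = -28/25 + C2 - 5*C1 = -4. Solving gives C1 = 157/750, C2 = -11/6.

y = -47/125 - 28*x/25 - 11*exp(x)/6 - x**2/5 + 157*exp(-5*x)/750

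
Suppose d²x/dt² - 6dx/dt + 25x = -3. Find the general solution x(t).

Characteristic equation r² - 6r + 25 = 0 has discriminant (-6)² - 4·(25) = -64 < 0, so r = 3 ± 4i.
Hence x_h = C1*cos(4*t)*exp(3*t) + C2*exp(3*t)*sin(4*t).
For the particular solution try x_p = A0. Substituting and matching coefficients of each power of t gives A0 = -3/25, so x_p = -3/25.

x = -3/25 + C1*cos(4*t)*exp(3*t) + C2*exp(3*t)*sin(4*t)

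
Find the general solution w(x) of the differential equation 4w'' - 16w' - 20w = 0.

w = C1*exp(5*x) + C2*exp(-x)

Divide through by 4: w'' - 4w' - 5w = 0.
Characteristic equation r² - 4r - 5 = 0 factors as (r - 5)(r + 1) = 0, so r = 5, -1.
Hence w_h = C1*exp(5*x) + C2*exp(-x).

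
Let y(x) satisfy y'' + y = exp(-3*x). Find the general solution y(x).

Characteristic equation r² + 1 = 0 has discriminant (0)² - 4·(1) = -4 < 0, so r = ± i.
Hence y_h = C1*cos(x) + C2*sin(x).
Try y_p = A*exp(-3*x). Substituting into the equation and dividing by exp(-3*x) gives A = 1/10, so y_p = exp(-3*x)/10.

y = exp(-3*x)/10 + C1*cos(x) + C2*sin(x)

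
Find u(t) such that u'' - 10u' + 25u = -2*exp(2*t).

u = -2*exp(2*t)/9 + C1*exp(5*t) + C2*t*exp(5*t)

Characteristic equation r² - 10r + 25 = 0 has discriminant (-10)² - 4·(25) = 0, so r = 5 is a repeated root.
Hence u_h = (C1 + C2*t)*exp(5*t).
Try u_p = A*exp(2*t). Substituting into the equation and dividing by exp(2*t) gives A = -2/9, so u_p = -2*exp(2*t)/9.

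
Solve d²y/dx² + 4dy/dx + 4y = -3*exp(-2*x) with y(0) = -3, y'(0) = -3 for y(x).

y = -3*exp(-2*x) - 9*x*exp(-2*x) - 3*x**2*exp(-2*x)/2

Characteristic equation r² + 4r + 4 = 0 has discriminant (4)² - 4·(4) = 0, so r = -2 is a repeated root.
Hence y_h = (C1 + C2*x)*exp(-2*x).
Since exp(-2*x) solves the homogeneous equation (r = -2 is a root of multiplicity 2), multiply the trial by x^2. Try y_p = A*x^2*exp(-2*x). Substituting into the equation and dividing by exp(-2*x) gives A = -3/2, so y_p = -3*x^2*exp(-2*x)/2.
General solution: y = C1*exp(-2*x) - 3*x^2*exp(-2*x)/2 + C2*x*exp(-2*x).
Apply the initial conditions: y(0) = C1 = -3 and y'(0) = C2 - 2*C1 = -3. Solving gives C1 = -3, C2 = -9.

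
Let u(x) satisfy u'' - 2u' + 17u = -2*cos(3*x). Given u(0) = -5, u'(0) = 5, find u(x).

Characteristic equation r² - 2r + 17 = 0 has discriminant (-2)² - 4·(17) = -64 < 0, so r = 1 ± 4i.
Hence u_h = C1*cos(4*x)*exp(x) + C2*exp(x)*sin(4*x).
Try u_p = A*cos(3*x) + B*sin(3*x). Substituting and equating the coefficients of cos(3x) and sin(3x) gives A = -4/25, B = 3/25, so u_p = -4*cos(3*x)/25 + 3*sin(3*x)/25.
General solution: u = -4*cos(3*x)/25 + 3*sin(3*x)/25 + C1*cos(4*x)*exp(x) + C2*exp(x)*sin(4*x).
Apply the initial conditions: u(0) = -4/25 + C1 = -5 and u'(0) = 9/25 + C1 + 4*C2 = 5. Solving gives C1 = -121/25, C2 = 237/100.

u = -4*cos(3*x)/25 + 3*sin(3*x)/25 - 121*cos(4*x)*exp(x)/25 + 237*exp(x)*sin(4*x)/100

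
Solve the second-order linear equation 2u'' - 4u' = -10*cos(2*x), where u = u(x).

u = C2 + 5*cos(2*x)/8 + 5*sin(2*x)/8 + C1*exp(2*x)

Divide through by 2: u'' - 2u' = -5*cos(2*x).
Characteristic equation r² - 2r = 0 factors as (r - 2)r = 0, so r = 2, 0.
Hence u_h = C1*exp(2*x) + C2.
Try u_p = A*cos(2*x) + B*sin(2*x). Substituting and equating the coefficients of cos(2x) and sin(2x) gives A = 5/8, B = 5/8, so u_p = 5*cos(2*x)/8 + 5*sin(2*x)/8.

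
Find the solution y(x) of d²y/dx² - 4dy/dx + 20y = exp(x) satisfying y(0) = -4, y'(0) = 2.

y = exp(x)/17 - 69*cos(4*x)*exp(2*x)/17 + 171*exp(2*x)*sin(4*x)/68

Characteristic equation r² - 4r + 20 = 0 has discriminant (-4)² - 4·(20) = -64 < 0, so r = 2 ± 4i.
Hence y_h = C1*cos(4*x)*exp(2*x) + C2*exp(2*x)*sin(4*x).
Try y_p = A*exp(x). Substituting into the equation and dividing by exp(x) gives A = 1/17, so y_p = exp(x)/17.
General solution: y = exp(x)/17 + C1*cos(4*x)*exp(2*x) + C2*exp(2*x)*sin(4*x).
Apply the initial conditions: y(0) = 1/17 + C1 = -4 and y'(0) = 1/17 + 2*C1 + 4*C2 = 2. Solving gives C1 = -69/17, C2 = 171/68.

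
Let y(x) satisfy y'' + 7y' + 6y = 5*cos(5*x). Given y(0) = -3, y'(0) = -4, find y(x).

y = -577*exp(-x)/130 - 95*cos(5*x)/1586 + 175*sin(5*x)/1586 + 457*exp(-6*x)/305

Characteristic equation r² + 7r + 6 = 0 factors as (r + 6)(r + 1) = 0, so r = -6, -1.
Hence y_h = C1*exp(-6*x) + C2*exp(-x).
Try y_p = A*cos(5*x) + B*sin(5*x). Substituting and equating the coefficients of cos(5x) and sin(5x) gives A = -95/1586, B = 175/1586, so y_p = -95*cos(5*x)/1586 + 175*sin(5*x)/1586.
General solution: y = -95*cos(5*x)/1586 + 175*sin(5*x)/1586 + C1*exp(-6*x) + C2*exp(-x).
Apply the initial conditions: y(0) = -95/1586 + C1 + C2 = -3 and y'(0) = 875/1586 - C2 - 6*C1 = -4. Solving gives C1 = 457/305, C2 = -577/130.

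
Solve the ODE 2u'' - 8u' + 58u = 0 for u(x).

u = C1*cos(5*x)*exp(2*x) + C2*exp(2*x)*sin(5*x)

Divide through by 2: u'' - 4u' + 29u = 0.
Characteristic equation r² - 4r + 29 = 0 has discriminant (-4)² - 4·(29) = -100 < 0, so r = 2 ± 5i.
Hence u_h = C1*cos(5*x)*exp(2*x) + C2*exp(2*x)*sin(5*x).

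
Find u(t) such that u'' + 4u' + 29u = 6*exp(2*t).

Characteristic equation r² + 4r + 29 = 0 has discriminant (4)² - 4·(29) = -100 < 0, so r = -2 ± 5i.
Hence u_h = C1*cos(5*t)*exp(-2*t) + C2*exp(-2*t)*sin(5*t).
Try u_p = A*exp(2*t). Substituting into the equation and dividing by exp(2*t) gives A = 6/41, so u_p = 6*exp(2*t)/41.

u = 6*exp(2*t)/41 + C1*cos(5*t)*exp(-2*t) + C2*exp(-2*t)*sin(5*t)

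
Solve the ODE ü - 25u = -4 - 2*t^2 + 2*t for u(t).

Characteristic equation r² - 25 = 0 factors as (r + 5)(r - 5) = 0, so r = -5, 5.
Hence u_h = C1*exp(-5*t) + C2*exp(5*t).
For the particular solution try u_p = A0 + A1*t + A2*t^2. Substituting and matching coefficients of each power of t gives A0 = 104/625, A1 = -2/25, A2 = 2/25, so u_p = 104/625 - 2*t/25 + 2*t^2/25.

u = 104/625 - 2*t/25 + 2*t**2/25 + C1*exp(-5*t) + C2*exp(5*t)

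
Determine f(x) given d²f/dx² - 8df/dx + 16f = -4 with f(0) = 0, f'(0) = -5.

f = -1/4 + exp(4*x)/4 - 6*x*exp(4*x)

Characteristic equation r² - 8r + 16 = 0 has discriminant (-8)² - 4·(16) = 0, so r = 4 is a repeated root.
Hence f_h = (C1 + C2*x)*exp(4*x).
For the particular solution try f_p = A0. Substituting and matching coefficients of each power of x gives A0 = -1/4, so f_p = -1/4.
General solution: f = -1/4 + C1*exp(4*x) + C2*x*exp(4*x).
Apply the initial conditions: f(0) = -1/4 + C1 = 0 and f'(0) = C2 + 4*C1 = -5. Solving gives C1 = 1/4, C2 = -6.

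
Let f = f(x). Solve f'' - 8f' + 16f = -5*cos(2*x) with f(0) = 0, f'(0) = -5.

Characteristic equation r² - 8r + 16 = 0 has discriminant (-8)² - 4·(16) = 0, so r = 4 is a repeated root.
Hence f_h = (C1 + C2*x)*exp(4*x).
Try f_p = A*cos(2*x) + B*sin(2*x). Substituting and equating the coefficients of cos(2x) and sin(2x) gives A = -3/20, B = 1/5, so f_p = -3*cos(2*x)/20 + sin(2*x)/5.
General solution: f = -3*cos(2*x)/20 + sin(2*x)/5 + C1*exp(4*x) + C2*x*exp(4*x).
Apply the initial conditions: f(0) = -3/20 + C1 = 0 and f'(0) = 2/5 + C2 + 4*C1 = -5. Solving gives C1 = 3/20, C2 = -6.

f = -3*cos(2*x)/20 + sin(2*x)/5 + 3*exp(4*x)/20 - 6*x*exp(4*x)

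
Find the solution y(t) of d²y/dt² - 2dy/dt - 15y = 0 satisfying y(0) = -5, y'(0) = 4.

y = -29*exp(-3*t)/8 - 11*exp(5*t)/8

Characteristic equation r² - 2r - 15 = 0 factors as (r - 5)(r + 3) = 0, so r = 5, -3.
Hence y_h = C1*exp(5*t) + C2*exp(-3*t).
Apply the initial conditions: y(0) = C1 + C2 = -5 and y'(0) = -3*C2 + 5*C1 = 4. Solving gives C1 = -11/8, C2 = -29/8.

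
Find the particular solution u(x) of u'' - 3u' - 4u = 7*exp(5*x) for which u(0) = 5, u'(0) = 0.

u = -2*exp(4*x)/5 + 7*exp(5*x)/6 + 127*exp(-x)/30

Characteristic equation r² - 3r - 4 = 0 factors as (r + 1)(r - 4) = 0, so r = -1, 4.
Hence u_h = C1*exp(-x) + C2*exp(4*x).
Try u_p = A*exp(5*x). Substituting into the equation and dividing by exp(5*x) gives A = 7/6, so u_p = 7*exp(5*x)/6.
General solution: u = 7*exp(5*x)/6 + C1*exp(-x) + C2*exp(4*x).
Apply the initial conditions: u(0) = 7/6 + C1 + C2 = 5 and u'(0) = 35/6 - C1 + 4*C2 = 0. Solving gives C1 = 127/30, C2 = -2/5.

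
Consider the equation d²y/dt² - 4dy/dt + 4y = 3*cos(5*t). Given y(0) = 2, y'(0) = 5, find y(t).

Characteristic equation r² - 4r + 4 = 0 has discriminant (-4)² - 4·(4) = 0, so r = 2 is a repeated root.
Hence y_h = (C1 + C2*t)*exp(2*t).
Try y_p = A*cos(5*t) + B*sin(5*t). Substituting and equating the coefficients of cos(5t) and sin(5t) gives A = -63/841, B = -60/841, so y_p = -63*cos(5*t)/841 - 60*sin(5*t)/841.
General solution: y = -63*cos(5*t)/841 - 60*sin(5*t)/841 + C1*exp(2*t) + C2*t*exp(2*t).
Apply the initial conditions: y(0) = -63/841 + C1 = 2 and y'(0) = -300/841 + C2 + 2*C1 = 5. Solving gives C1 = 1745/841, C2 = 35/29.

y = -63*cos(5*t)/841 - 60*sin(5*t)/841 + 1745*exp(2*t)/841 + 35*t*exp(2*t)/29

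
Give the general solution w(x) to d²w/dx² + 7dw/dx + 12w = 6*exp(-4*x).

w = C1*exp(-3*x) + C2*exp(-4*x) - 6*x*exp(-4*x)

Characteristic equation r² + 7r + 12 = 0 factors as (r + 3)(r + 4) = 0, so r = -3, -4.
Hence w_h = C1*exp(-3*x) + C2*exp(-4*x).
Since exp(-4*x) solves the homogeneous equation (r = -4 is a root of multiplicity 1), multiply the trial by x. Try w_p = A*x*exp(-4*x). Substituting into the equation and dividing by exp(-4*x) gives A = -6, so w_p = -6*x*exp(-4*x).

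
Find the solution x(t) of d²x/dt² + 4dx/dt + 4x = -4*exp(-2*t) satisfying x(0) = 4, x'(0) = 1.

Characteristic equation r² + 4r + 4 = 0 has discriminant (4)² - 4·(4) = 0, so r = -2 is a repeated root.
Hence x_h = (C1 + C2*t)*exp(-2*t).
Since exp(-2*t) solves the homogeneous equation (r = -2 is a root of multiplicity 2), multiply the trial by t^2. Try x_p = A*t^2*exp(-2*t). Substituting into the equation and dividing by exp(-2*t) gives A = -2, so x_p = -2*t^2*exp(-2*t).
General solution: x = C1*exp(-2*t) - 2*t^2*exp(-2*t) + C2*t*exp(-2*t).
Apply the initial conditions: x(0) = C1 = 4 and x'(0) = C2 - 2*C1 = 1. Solving gives C1 = 4, C2 = 9.

x = 4*exp(-2*t) - 2*t**2*exp(-2*t) + 9*t*exp(-2*t)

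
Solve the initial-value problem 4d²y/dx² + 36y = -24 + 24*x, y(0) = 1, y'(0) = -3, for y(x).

Divide through by 4: y'' + 9y = -6 + 6*x.
Characteristic equation r² + 9 = 0 has discriminant (0)² - 4·(9) = -36 < 0, so r = ± 3i.
Hence y_h = C1*cos(3*x) + C2*sin(3*x).
For the particular solution try y_p = A0 + A1*x. Substituting and matching coefficients of each power of x gives A0 = -2/3, A1 = 2/3, so y_p = -2/3 + 2*x/3.
General solution: y = -2/3 + 2*x/3 + C1*cos(3*x) + C2*sin(3*x).
Apply the initial conditions: y(0) = -2/3 + C1 = 1 and y'(0) = 2/3 + 3*C2 = -3. Solving gives C1 = 5/3, C2 = -11/9.

y = -2/3 - 11*sin(3*x)/9 + 2*x/3 + 5*cos(3*x)/3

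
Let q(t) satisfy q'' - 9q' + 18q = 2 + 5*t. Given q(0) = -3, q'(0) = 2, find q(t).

Characteristic equation r² - 9r + 18 = 0 factors as (r - 6)(r - 3) = 0, so r = 6, 3.
Hence q_h = C1*exp(6*t) + C2*exp(3*t).
For the particular solution try q_p = A0 + A1*t. Substituting and matching coefficients of each power of t gives A0 = 1/4, A1 = 5/18, so q_p = 1/4 + 5*t/18.
General solution: q = 1/4 + 5*t/18 + C1*exp(6*t) + C2*exp(3*t).
Apply the initial conditions: q(0) = 1/4 + C1 + C2 = -3 and q'(0) = 5/18 + 3*C2 + 6*C1 = 2. Solving gives C1 = 413/108, C2 = -191/27.

q = 1/4 - 191*exp(3*t)/27 + 5*t/18 + 413*exp(6*t)/108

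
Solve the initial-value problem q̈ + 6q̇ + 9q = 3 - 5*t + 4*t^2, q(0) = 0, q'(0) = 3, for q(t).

q = 1 - exp(-3*t) - 31*t/27 + 4*t**2/9 + 31*t*exp(-3*t)/27

Characteristic equation r² + 6r + 9 = 0 has discriminant (6)² - 4·(9) = 0, so r = -3 is a repeated root.
Hence q_h = (C1 + C2*t)*exp(-3*t).
For the particular solution try q_p = A0 + A1*t + A2*t^2. Substituting and matching coefficients of each power of t gives A0 = 1, A1 = -31/27, A2 = 4/9, so q_p = 1 - 31*t/27 + 4*t^2/9.
General solution: q = 1 - 31*t/27 + 4*t^2/9 + C1*exp(-3*t) + C2*t*exp(-3*t).
Apply the initial conditions: q(0) = 1 + C1 = 0 and q'(0) = -31/27 + C2 - 3*C1 = 3. Solving gives C1 = -1, C2 = 31/27.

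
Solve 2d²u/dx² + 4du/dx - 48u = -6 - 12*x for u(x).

Divide through by 2: u'' + 2u' - 24u = -3 - 6*x.
Characteristic equation r² + 2r - 24 = 0 factors as (r + 6)(r - 4) = 0, so r = -6, 4.
Hence u_h = C1*exp(-6*x) + C2*exp(4*x).
For the particular solution try u_p = A0 + A1*x. Substituting and matching coefficients of each power of x gives A0 = 7/48, A1 = 1/4, so u_p = 7/48 + x/4.

u = 7/48 + x/4 + C1*exp(-6*x) + C2*exp(4*x)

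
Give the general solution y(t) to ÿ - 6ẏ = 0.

y = C2 + C1*exp(6*t)

Characteristic equation r² - 6r = 0 factors as (r - 6)r = 0, so r = 6, 0.
Hence y_h = C1*exp(6*t) + C2.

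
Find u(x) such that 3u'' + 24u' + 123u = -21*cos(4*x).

u = -224*sin(4*x)/1649 - 175*cos(4*x)/1649 + C1*cos(5*x)*exp(-4*x) + C2*exp(-4*x)*sin(5*x)

Divide through by 3: u'' + 8u' + 41u = -7*cos(4*x).
Characteristic equation r² + 8r + 41 = 0 has discriminant (8)² - 4·(41) = -100 < 0, so r = -4 ± 5i.
Hence u_h = C1*cos(5*x)*exp(-4*x) + C2*exp(-4*x)*sin(5*x).
Try u_p = A*cos(4*x) + B*sin(4*x). Substituting and equating the coefficients of cos(4x) and sin(4x) gives A = -175/1649, B = -224/1649, so u_p = -224*sin(4*x)/1649 - 175*cos(4*x)/1649.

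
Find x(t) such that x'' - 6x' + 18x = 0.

x = C1*cos(3*t)*exp(3*t) + C2*exp(3*t)*sin(3*t)

Characteristic equation r² - 6r + 18 = 0 has discriminant (-6)² - 4·(18) = -36 < 0, so r = 3 ± 3i.
Hence x_h = C1*cos(3*t)*exp(3*t) + C2*exp(3*t)*sin(3*t).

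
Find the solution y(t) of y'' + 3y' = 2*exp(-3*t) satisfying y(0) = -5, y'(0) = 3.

y = -34/9 - 11*exp(-3*t)/9 - 2*t*exp(-3*t)/3

Characteristic equation r² + 3r = 0 factors as (r + 3)r = 0, so r = -3, 0.
Hence y_h = C1*exp(-3*t) + C2.
Since exp(-3*t) solves the homogeneous equation (r = -3 is a root of multiplicity 1), multiply the trial by t. Try y_p = A*t*exp(-3*t). Substituting into the equation and dividing by exp(-3*t) gives A = -2/3, so y_p = -2*t*exp(-3*t)/3.
General solution: y = C2 + C1*exp(-3*t) - 2*t*exp(-3*t)/3.
Apply the initial conditions: y(0) = C1 + C2 = -5 and y'(0) = -2/3 - 3*C1 = 3. Solving gives C1 = -11/9, C2 = -34/9.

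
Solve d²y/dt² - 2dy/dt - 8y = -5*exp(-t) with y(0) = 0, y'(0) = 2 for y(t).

y = -7*exp(-2*t)/6 + exp(4*t)/6 + exp(-t)

Characteristic equation r² - 2r - 8 = 0 factors as (r + 2)(r - 4) = 0, so r = -2, 4.
Hence y_h = C1*exp(-2*t) + C2*exp(4*t).
Try y_p = A*exp(-t). Substituting into the equation and dividing by exp(-t) gives A = 1, so y_p = exp(-t).
General solution: y = C1*exp(-2*t) + C2*exp(4*t) + exp(-t).
Apply the initial conditions: y(0) = 1 + C1 + C2 = 0 and y'(0) = -1 - 2*C1 + 4*C2 = 2. Solving gives C1 = -7/6, C2 = 1/6.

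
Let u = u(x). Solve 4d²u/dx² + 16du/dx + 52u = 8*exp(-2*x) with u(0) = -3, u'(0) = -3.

u = 2*exp(-2*x)/9 - 3*exp(-2*x)*sin(3*x) - 29*cos(3*x)*exp(-2*x)/9

Divide through by 4: u'' + 4u' + 13u = 2*exp(-2*x).
Characteristic equation r² + 4r + 13 = 0 has discriminant (4)² - 4·(13) = -36 < 0, so r = -2 ± 3i.
Hence u_h = C1*cos(3*x)*exp(-2*x) + C2*exp(-2*x)*sin(3*x).
Try u_p = A*exp(-2*x). Substituting into the equation and dividing by exp(-2*x) gives A = 2/9, so u_p = 2*exp(-2*x)/9.
General solution: u = 2*exp(-2*x)/9 + C1*cos(3*x)*exp(-2*x) + C2*exp(-2*x)*sin(3*x).
Apply the initial conditions: u(0) = 2/9 + C1 = -3 and u'(0) = -4/9 - 2*C1 + 3*C2 = -3. Solving gives C1 = -29/9, C2 = -3.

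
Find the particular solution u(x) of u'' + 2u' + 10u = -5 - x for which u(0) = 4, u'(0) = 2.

u = -12/25 - x/10 + 112*cos(3*x)*exp(-x)/25 + 329*exp(-x)*sin(3*x)/150

Characteristic equation r² + 2r + 10 = 0 has discriminant (2)² - 4·(10) = -36 < 0, so r = -1 ± 3i.
Hence u_h = C1*cos(3*x)*exp(-x) + C2*exp(-x)*sin(3*x).
For the particular solution try u_p = A0 + A1*x. Substituting and matching coefficients of each power of x gives A0 = -12/25, A1 = -1/10, so u_p = -12/25 - x/10.
General solution: u = -12/25 - x/10 + C1*cos(3*x)*exp(-x) + C2*exp(-x)*sin(3*x).
Apply the initial conditions: u(0) = -12/25 + C1 = 4 and u'(0) = -1/10 - C1 + 3*C2 = 2. Solving gives C1 = 112/25, C2 = 329/150.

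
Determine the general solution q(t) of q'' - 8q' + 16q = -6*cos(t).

Characteristic equation r² - 8r + 16 = 0 has discriminant (-8)² - 4·(16) = 0, so r = 4 is a repeated root.
Hence q_h = (C1 + C2*t)*exp(4*t).
Try q_p = A*cos(t) + B*sin(t). Substituting and equating the coefficients of cos(t) and sin(t) gives A = -90/289, B = 48/289, so q_p = -90*cos(t)/289 + 48*sin(t)/289.

q = -90*cos(t)/289 + 48*sin(t)/289 + C1*exp(4*t) + C2*t*exp(4*t)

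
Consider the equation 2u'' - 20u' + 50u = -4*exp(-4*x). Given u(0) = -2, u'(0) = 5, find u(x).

u = -160*exp(5*x)/81 - 2*exp(-4*x)/81 + 133*x*exp(5*x)/9

Divide through by 2: u'' - 10u' + 25u = -2*exp(-4*x).
Characteristic equation r² - 10r + 25 = 0 has discriminant (-10)² - 4·(25) = 0, so r = 5 is a repeated root.
Hence u_h = (C1 + C2*x)*exp(5*x).
Try u_p = A*exp(-4*x). Substituting into the equation and dividing by exp(-4*x) gives A = -2/81, so u_p = -2*exp(-4*x)/81.
General solution: u = -2*exp(-4*x)/81 + C1*exp(5*x) + C2*x*exp(5*x).
Apply the initial conditions: u(0) = -2/81 + C1 = -2 and u'(0) = 8/81 + C2 + 5*C1 = 5. Solving gives C1 = -160/81, C2 = 133/9.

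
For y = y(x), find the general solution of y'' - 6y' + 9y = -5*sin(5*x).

Characteristic equation r² - 6r + 9 = 0 has discriminant (-6)² - 4·(9) = 0, so r = 3 is a repeated root.
Hence y_h = (C1 + C2*x)*exp(3*x).
Try y_p = A*cos(5*x) + B*sin(5*x). Substituting and equating the coefficients of cos(5x) and sin(5x) gives A = -75/578, B = 20/289, so y_p = -75*cos(5*x)/578 + 20*sin(5*x)/289.

y = -75*cos(5*x)/578 + 20*sin(5*x)/289 + C1*exp(3*x) + C2*x*exp(3*x)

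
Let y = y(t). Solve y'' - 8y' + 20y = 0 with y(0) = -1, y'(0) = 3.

y = -cos(2*t)*exp(4*t) + 7*exp(4*t)*sin(2*t)/2

Characteristic equation r² - 8r + 20 = 0 has discriminant (-8)² - 4·(20) = -16 < 0, so r = 4 ± 2i.
Hence y_h = C1*cos(2*t)*exp(4*t) + C2*exp(4*t)*sin(2*t).
Apply the initial conditions: y(0) = C1 = -1 and y'(0) = 2*C2 + 4*C1 = 3. Solving gives C1 = -1, C2 = 7/2.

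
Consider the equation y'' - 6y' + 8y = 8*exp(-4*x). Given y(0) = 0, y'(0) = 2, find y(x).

y = -5*exp(2*x)/3 + exp(-4*x)/6 + 3*exp(4*x)/2

Characteristic equation r² - 6r + 8 = 0 factors as (r - 4)(r - 2) = 0, so r = 4, 2.
Hence y_h = C1*exp(4*x) + C2*exp(2*x).
Try y_p = A*exp(-4*x). Substituting into the equation and dividing by exp(-4*x) gives A = 1/6, so y_p = exp(-4*x)/6.
General solution: y = exp(-4*x)/6 + C1*exp(4*x) + C2*exp(2*x).
Apply the initial conditions: y(0) = 1/6 + C1 + C2 = 0 and y'(0) = -2/3 + 2*C2 + 4*C1 = 2. Solving gives C1 = 3/2, C2 = -5/3.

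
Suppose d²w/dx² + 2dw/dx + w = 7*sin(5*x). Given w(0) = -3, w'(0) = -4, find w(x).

w = -979*exp(-x)/338 - 42*sin(5*x)/169 - 35*cos(5*x)/338 - 147*x*exp(-x)/26

Characteristic equation r² + 2r + 1 = 0 has discriminant (2)² - 4·(1) = 0, so r = -1 is a repeated root.
Hence w_h = (C1 + C2*x)*exp(-x).
Try w_p = A*cos(5*x) + B*sin(5*x). Substituting and equating the coefficients of cos(5x) and sin(5x) gives A = -35/338, B = -42/169, so w_p = -42*sin(5*x)/169 - 35*cos(5*x)/338.
General solution: w = -42*sin(5*x)/169 - 35*cos(5*x)/338 + C1*exp(-x) + C2*x*exp(-x).
Apply the initial conditions: w(0) = -35/338 + C1 = -3 and w'(0) = -210/169 + C2 - C1 = -4. Solving gives C1 = -979/338, C2 = -147/26.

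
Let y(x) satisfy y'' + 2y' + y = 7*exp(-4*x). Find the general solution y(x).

Characteristic equation r² + 2r + 1 = 0 has discriminant (2)² - 4·(1) = 0, so r = -1 is a repeated root.
Hence y_h = (C1 + C2*x)*exp(-x).
Try y_p = A*exp(-4*x). Substituting into the equation and dividing by exp(-4*x) gives A = 7/9, so y_p = 7*exp(-4*x)/9.

y = 7*exp(-4*x)/9 + C1*exp(-x) + C2*x*exp(-x)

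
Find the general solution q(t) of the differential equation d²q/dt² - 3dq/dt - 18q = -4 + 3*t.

Characteristic equation r² - 3r - 18 = 0 factors as (r + 3)(r - 6) = 0, so r = -3, 6.
Hence q_h = C1*exp(-3*t) + C2*exp(6*t).
For the particular solution try q_p = A0 + A1*t. Substituting and matching coefficients of each power of t gives A0 = 1/4, A1 = -1/6, so q_p = 1/4 - t/6.

q = 1/4 - t/6 + C1*exp(-3*t) + C2*exp(6*t)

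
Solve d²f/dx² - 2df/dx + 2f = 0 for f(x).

f = C1*cos(x)*exp(x) + C2*exp(x)*sin(x)

Characteristic equation r² - 2r + 2 = 0 has discriminant (-2)² - 4·(2) = -4 < 0, so r = 1 ± i.
Hence f_h = C1*cos(x)*exp(x) + C2*exp(x)*sin(x).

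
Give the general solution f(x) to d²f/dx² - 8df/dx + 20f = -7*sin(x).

f = -133*sin(x)/425 - 56*cos(x)/425 + C1*cos(2*x)*exp(4*x) + C2*exp(4*x)*sin(2*x)

Characteristic equation r² - 8r + 20 = 0 has discriminant (-8)² - 4·(20) = -16 < 0, so r = 4 ± 2i.
Hence f_h = C1*cos(2*x)*exp(4*x) + C2*exp(4*x)*sin(2*x).
Try f_p = A*cos(x) + B*sin(x). Substituting and equating the coefficients of cos(x) and sin(x) gives A = -56/425, B = -133/425, so f_p = -133*sin(x)/425 - 56*cos(x)/425.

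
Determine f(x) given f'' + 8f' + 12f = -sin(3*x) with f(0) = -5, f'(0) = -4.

Characteristic equation r² + 8r + 12 = 0 factors as (r + 2)(r + 6) = 0, so r = -2, -6.
Hence f_h = C1*exp(-2*x) + C2*exp(-6*x).
Try f_p = A*cos(3*x) + B*sin(3*x). Substituting and equating the coefficients of cos(3x) and sin(3x) gives A = 8/195, B = -1/195, so f_p = -sin(3*x)/195 + 8*cos(3*x)/195.
General solution: f = -sin(3*x)/195 + 8*cos(3*x)/195 + C1*exp(-2*x) + C2*exp(-6*x).
Apply the initial conditions: f(0) = 8/195 + C1 + C2 = -5 and f'(0) = -1/65 - 6*C2 - 2*C1 = -4. Solving gives C1 = -445/52, C2 = 211/60.

f = -445*exp(-2*x)/52 - sin(3*x)/195 + 8*cos(3*x)/195 + 211*exp(-6*x)/60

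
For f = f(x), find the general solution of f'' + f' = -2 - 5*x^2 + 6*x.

f = C2 - 18*x + 8*x**2 - 5*x**3/3 + C1*exp(-x)

Characteristic equation r² + r = 0 factors as (r + 1)r = 0, so r = -1, 0.
Hence f_h = C1*exp(-x) + C2.
Since 0 is a characteristic root (multiplicity 1), multiply the polynomial trial by x: try f_p = x*(A0 + A1*x + A2*x^2). Substituting and matching coefficients of each power of x gives A0 = -18, A1 = 8, A2 = -5/3, so f_p = -18*x + 8*x^2 - 5*x^3/3.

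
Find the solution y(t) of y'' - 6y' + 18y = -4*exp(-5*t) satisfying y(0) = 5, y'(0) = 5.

Characteristic equation r² - 6r + 18 = 0 has discriminant (-6)² - 4·(18) = -36 < 0, so r = 3 ± 3i.
Hence y_h = C1*cos(3*t)*exp(3*t) + C2*exp(3*t)*sin(3*t).
Try y_p = A*exp(-5*t). Substituting into the equation and dividing by exp(-5*t) gives A = -4/73, so y_p = -4*exp(-5*t)/73.
General solution: y = -4*exp(-5*t)/73 + C1*cos(3*t)*exp(3*t) + C2*exp(3*t)*sin(3*t).
Apply the initial conditions: y(0) = -4/73 + C1 = 5 and y'(0) = 20/73 + 3*C1 + 3*C2 = 5. Solving gives C1 = 369/73, C2 = -254/73.

y = -4*exp(-5*t)/73 - 254*exp(3*t)*sin(3*t)/73 + 369*cos(3*t)*exp(3*t)/73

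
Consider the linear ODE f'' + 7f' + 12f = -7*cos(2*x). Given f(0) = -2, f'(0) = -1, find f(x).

Characteristic equation r² + 7r + 12 = 0 factors as (r + 4)(r + 3) = 0, so r = -4, -3.
Hence f_h = C1*exp(-4*x) + C2*exp(-3*x).
Try f_p = A*cos(2*x) + B*sin(2*x). Substituting and equating the coefficients of cos(2x) and sin(2x) gives A = -14/65, B = -49/130, so f_p = -49*sin(2*x)/130 - 14*cos(2*x)/65.
General solution: f = -49*sin(2*x)/130 - 14*cos(2*x)/65 + C1*exp(-4*x) + C2*exp(-3*x).
Apply the initial conditions: f(0) = -14/65 + C1 + C2 = -2 and f'(0) = -49/65 - 4*C1 - 3*C2 = -1. Solving gives C1 = 28/5, C2 = -96/13.

f = -96*exp(-3*x)/13 - 49*sin(2*x)/130 - 14*cos(2*x)/65 + 28*exp(-4*x)/5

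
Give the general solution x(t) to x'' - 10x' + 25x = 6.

Characteristic equation r² - 10r + 25 = 0 has discriminant (-10)² - 4·(25) = 0, so r = 5 is a repeated root.
Hence x_h = (C1 + C2*t)*exp(5*t).
For the particular solution try x_p = A0. Substituting and matching coefficients of each power of t gives A0 = 6/25, so x_p = 6/25.

x = 6/25 + C1*exp(5*t) + C2*t*exp(5*t)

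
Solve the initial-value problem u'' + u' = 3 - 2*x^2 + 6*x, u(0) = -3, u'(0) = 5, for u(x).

Characteristic equation r² + r = 0 factors as (r + 1)r = 0, so r = -1, 0.
Hence u_h = C1*exp(-x) + C2.
Since 0 is a characteristic root (multiplicity 1), multiply the polynomial trial by x: try u_p = x*(A0 + A1*x + A2*x^2). Substituting and matching coefficients of each power of x gives A0 = -7, A1 = 5, A2 = -2/3, so u_p = -7*x + 5*x^2 - 2*x^3/3.
General solution: u = C2 - 7*x + 5*x^2 - 2*x^3/3 + C1*exp(-x).
Apply the initial conditions: u(0) = C1 + C2 = -3 and u'(0) = -7 - C1 = 5. Solving gives C1 = -12, C2 = 9.

u = 9 - 12*exp(-x) - 7*x + 5*x**2 - 2*x**3/3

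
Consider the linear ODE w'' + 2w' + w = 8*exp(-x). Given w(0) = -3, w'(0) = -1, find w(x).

Characteristic equation r² + 2r + 1 = 0 has discriminant (2)² - 4·(1) = 0, so r = -1 is a repeated root.
Hence w_h = (C1 + C2*x)*exp(-x).
Since exp(-x) solves the homogeneous equation (r = -1 is a root of multiplicity 2), multiply the trial by x^2. Try w_p = A*x^2*exp(-x). Substituting into the equation and dividing by exp(-x) gives A = 4, so w_p = 4*x^2*exp(-x).
General solution: w = C1*exp(-x) + 4*x^2*exp(-x) + C2*x*exp(-x).
Apply the initial conditions: w(0) = C1 = -3 and w'(0) = C2 - C1 = -1. Solving gives C1 = -3, C2 = -4.

w = -3*exp(-x) - 4*x*exp(-x) + 4*x**2*exp(-x)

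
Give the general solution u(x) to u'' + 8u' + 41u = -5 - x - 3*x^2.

Characteristic equation r² + 8r + 41 = 0 has discriminant (8)² - 4·(41) = -100 < 0, so r = -4 ± 5i.
Hence u_h = C1*cos(5*x)*exp(-4*x) + C2*exp(-4*x)*sin(5*x).
For the particular solution try u_p = A0 + A1*x + A2*x^2. Substituting and matching coefficients of each power of x gives A0 = -8215/68921, A1 = 7/1681, A2 = -3/41, so u_p = -8215/68921 - 3*x^2/41 + 7*x/1681.

u = -8215/68921 - 3*x**2/41 + 7*x/1681 + C1*cos(5*x)*exp(-4*x) + C2*exp(-4*x)*sin(5*x)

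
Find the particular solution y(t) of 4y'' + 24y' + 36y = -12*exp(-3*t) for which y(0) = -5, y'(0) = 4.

Divide through by 4: y'' + 6y' + 9y = -3*exp(-3*t).
Characteristic equation r² + 6r + 9 = 0 has discriminant (6)² - 4·(9) = 0, so r = -3 is a repeated root.
Hence y_h = (C1 + C2*t)*exp(-3*t).
Since exp(-3*t) solves the homogeneous equation (r = -3 is a root of multiplicity 2), multiply the trial by t^2. Try y_p = A*t^2*exp(-3*t). Substituting into the equation and dividing by exp(-3*t) gives A = -3/2, so y_p = -3*t^2*exp(-3*t)/2.
General solution: y = C1*exp(-3*t) - 3*t^2*exp(-3*t)/2 + C2*t*exp(-3*t).
Apply the initial conditions: y(0) = C1 = -5 and y'(0) = C2 - 3*C1 = 4. Solving gives C1 = -5, C2 = -11.

y = -5*exp(-3*t) - 11*t*exp(-3*t) - 3*t**2*exp(-3*t)/2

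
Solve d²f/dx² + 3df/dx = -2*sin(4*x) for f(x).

Characteristic equation r² + 3r = 0 factors as (r + 3)r = 0, so r = -3, 0.
Hence f_h = C1*exp(-3*x) + C2.
Try f_p = A*cos(4*x) + B*sin(4*x). Substituting and equating the coefficients of cos(4x) and sin(4x) gives A = 3/50, B = 2/25, so f_p = 2*sin(4*x)/25 + 3*cos(4*x)/50.

f = C2 + 2*sin(4*x)/25 + 3*cos(4*x)/50 + C1*exp(-3*x)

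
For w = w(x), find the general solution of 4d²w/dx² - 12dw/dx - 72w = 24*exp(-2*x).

w = -3*exp(-2*x)/4 + C1*exp(6*x) + C2*exp(-3*x)

Divide through by 4: w'' - 3w' - 18w = 6*exp(-2*x).
Characteristic equation r² - 3r - 18 = 0 factors as (r - 6)(r + 3) = 0, so r = 6, -3.
Hence w_h = C1*exp(6*x) + C2*exp(-3*x).
Try w_p = A*exp(-2*x). Substituting into the equation and dividing by exp(-2*x) gives A = -3/4, so w_p = -3*exp(-2*x)/4.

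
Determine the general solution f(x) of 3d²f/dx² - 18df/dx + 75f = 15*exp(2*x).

Divide through by 3: f'' - 6f' + 25f = 5*exp(2*x).
Characteristic equation r² - 6r + 25 = 0 has discriminant (-6)² - 4·(25) = -64 < 0, so r = 3 ± 4i.
Hence f_h = C1*cos(4*x)*exp(3*x) + C2*exp(3*x)*sin(4*x).
Try f_p = A*exp(2*x). Substituting into the equation and dividing by exp(2*x) gives A = 5/17, so f_p = 5*exp(2*x)/17.

f = 5*exp(2*x)/17 + C1*cos(4*x)*exp(3*x) + C2*exp(3*x)*sin(4*x)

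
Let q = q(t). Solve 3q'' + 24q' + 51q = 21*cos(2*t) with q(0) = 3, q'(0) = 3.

Divide through by 3: q'' + 8q' + 17q = 7*cos(2*t).
Characteristic equation r² + 8r + 17 = 0 has discriminant (8)² - 4·(17) = -4 < 0, so r = -4 ± i.
Hence q_h = C1*cos(t)*exp(-4*t) + C2*exp(-4*t)*sin(t).
Try q_p = A*cos(2*t) + B*sin(2*t). Substituting and equating the coefficients of cos(2t) and sin(2t) gives A = 91/425, B = 112/425, so q_p = 91*cos(2*t)/425 + 112*sin(2*t)/425.
General solution: q = 91*cos(2*t)/425 + 112*sin(2*t)/425 + C1*cos(t)*exp(-4*t) + C2*exp(-4*t)*sin(t).
Apply the initial conditions: q(0) = 91/425 + C1 = 3 and q'(0) = 224/425 + C2 - 4*C1 = 3. Solving gives C1 = 1184/425, C2 = 5787/425.

q = 91*cos(2*t)/425 + 112*sin(2*t)/425 + 1184*cos(t)*exp(-4*t)/425 + 5787*exp(-4*t)*sin(t)/425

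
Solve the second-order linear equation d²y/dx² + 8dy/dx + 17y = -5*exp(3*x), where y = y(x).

Characteristic equation r² + 8r + 17 = 0 has discriminant (8)² - 4·(17) = -4 < 0, so r = -4 ± i.
Hence y_h = C1*cos(x)*exp(-4*x) + C2*exp(-4*x)*sin(x).
Try y_p = A*exp(3*x). Substituting into the equation and dividing by exp(3*x) gives A = -1/10, so y_p = -exp(3*x)/10.

y = -exp(3*x)/10 + C1*cos(x)*exp(-4*x) + C2*exp(-4*x)*sin(x)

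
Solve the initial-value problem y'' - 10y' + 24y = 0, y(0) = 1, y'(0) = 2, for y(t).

y = -exp(6*t) + 2*exp(4*t)

Characteristic equation r² - 10r + 24 = 0 factors as (r - 6)(r - 4) = 0, so r = 6, 4.
Hence y_h = C1*exp(6*t) + C2*exp(4*t).
Apply the initial conditions: y(0) = C1 + C2 = 1 and y'(0) = 4*C2 + 6*C1 = 2. Solving gives C1 = -1, C2 = 2.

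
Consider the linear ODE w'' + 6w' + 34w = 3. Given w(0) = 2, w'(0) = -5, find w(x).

Characteristic equation r² + 6r + 34 = 0 has discriminant (6)² - 4·(34) = -100 < 0, so r = -3 ± 5i.
Hence w_h = C1*cos(5*x)*exp(-3*x) + C2*exp(-3*x)*sin(5*x).
For the particular solution try w_p = A0. Substituting and matching coefficients of each power of x gives A0 = 3/34, so w_p = 3/34.
General solution: w = 3/34 + C1*cos(5*x)*exp(-3*x) + C2*exp(-3*x)*sin(5*x).
Apply the initial conditions: w(0) = 3/34 + C1 = 2 and w'(0) = -3*C1 + 5*C2 = -5. Solving gives C1 = 65/34, C2 = 5/34.

w = 3/34 + 5*exp(-3*x)*sin(5*x)/34 + 65*cos(5*x)*exp(-3*x)/34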